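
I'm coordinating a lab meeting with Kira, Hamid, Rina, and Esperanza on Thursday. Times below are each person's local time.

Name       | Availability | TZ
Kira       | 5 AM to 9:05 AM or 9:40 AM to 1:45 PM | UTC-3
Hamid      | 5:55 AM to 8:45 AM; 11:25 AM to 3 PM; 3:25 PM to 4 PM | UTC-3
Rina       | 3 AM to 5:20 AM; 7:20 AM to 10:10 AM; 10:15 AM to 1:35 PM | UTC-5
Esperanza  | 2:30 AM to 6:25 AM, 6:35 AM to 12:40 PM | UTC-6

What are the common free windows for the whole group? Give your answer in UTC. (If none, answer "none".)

08:55-10:20, 14:25-15:10, 15:15-16:45

Kira in UTC: 08:00-12:05, 12:40-16:45 (add 3h to convert from UTC-3).
Hamid in UTC: 08:55-11:45, 14:25-18:00, 18:25-19:00 (add 3h to convert from UTC-3).
Rina in UTC: 08:00-10:20, 12:20-15:10, 15:15-18:35 (add 5h to convert from UTC-5).
Esperanza in UTC: 08:30-12:25, 12:35-18:40 (add 6h to convert from UTC-6).
Kira ∩ Hamid: 08:55-11:45, 14:25-16:45.
Kira ∩ Hamid ∩ Rina: 08:55-10:20, 14:25-15:10, 15:15-16:45.
Kira ∩ Hamid ∩ Rina ∩ Esperanza: 08:55-10:20, 14:25-15:10, 15:15-16:45.
Those are the intersection windows.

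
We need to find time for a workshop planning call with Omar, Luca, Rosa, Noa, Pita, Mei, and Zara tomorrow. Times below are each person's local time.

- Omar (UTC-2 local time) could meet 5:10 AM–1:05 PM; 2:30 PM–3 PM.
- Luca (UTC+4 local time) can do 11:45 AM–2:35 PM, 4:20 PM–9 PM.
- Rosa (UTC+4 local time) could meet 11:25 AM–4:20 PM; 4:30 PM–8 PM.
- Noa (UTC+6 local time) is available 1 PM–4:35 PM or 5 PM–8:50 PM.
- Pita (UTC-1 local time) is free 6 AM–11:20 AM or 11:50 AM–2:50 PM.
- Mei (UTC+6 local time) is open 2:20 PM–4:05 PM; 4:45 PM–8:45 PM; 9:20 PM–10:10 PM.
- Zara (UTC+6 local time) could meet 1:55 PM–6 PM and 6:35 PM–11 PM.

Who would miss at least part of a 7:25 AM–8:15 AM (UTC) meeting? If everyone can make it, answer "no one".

Omar in UTC: 07:10-15:05, 16:30-17:00 (add 2h to convert from UTC-2).
Luca in UTC: 07:45-10:35, 12:20-17:00 (subtract 4h to convert from UTC+4).
Rosa in UTC: 07:25-12:20, 12:30-16:00 (subtract 4h to convert from UTC+4).
Noa in UTC: 07:00-10:35, 11:00-14:50 (subtract 6h to convert from UTC+6).
Pita in UTC: 07:00-12:20, 12:50-15:50 (add 1h to convert from UTC-1).
Mei in UTC: 08:20-10:05, 10:45-14:45, 15:20-16:10 (subtract 6h to convert from UTC+6).
Zara in UTC: 07:55-12:00, 12:35-17:00 (subtract 6h to convert from UTC+6).
Omar: free for 07:25-08:15. Luca: not fully free for 07:25-08:15. Rosa: free for 07:25-08:15. Noa: free for 07:25-08:15. Pita: free for 07:25-08:15. Mei: not fully free for 07:25-08:15. Zara: not fully free for 07:25-08:15.

Luca, Mei, Zara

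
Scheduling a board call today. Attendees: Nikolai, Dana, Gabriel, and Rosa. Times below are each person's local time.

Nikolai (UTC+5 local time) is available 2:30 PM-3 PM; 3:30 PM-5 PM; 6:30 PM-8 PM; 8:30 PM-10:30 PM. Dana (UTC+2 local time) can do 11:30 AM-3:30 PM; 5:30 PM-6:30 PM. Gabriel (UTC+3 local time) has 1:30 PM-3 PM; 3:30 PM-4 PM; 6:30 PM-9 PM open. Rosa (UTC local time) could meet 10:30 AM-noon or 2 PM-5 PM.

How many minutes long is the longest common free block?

90

Nikolai in UTC: 09:30-10:00, 10:30-12:00, 13:30-15:00, 15:30-17:30 (subtract 5h to convert from UTC+5).
Dana in UTC: 09:30-13:30, 15:30-16:30 (subtract 2h to convert from UTC+2).
Gabriel in UTC: 10:30-12:00, 12:30-13:00, 15:30-18:00 (subtract 3h to convert from UTC+3).
Rosa in UTC: 10:30-12:00, 14:00-17:00.
Nikolai ∩ Dana: 09:30-10:00, 10:30-12:00, 15:30-16:30.
Nikolai ∩ Dana ∩ Gabriel: 10:30-12:00, 15:30-16:30.
Nikolai ∩ Dana ∩ Gabriel ∩ Rosa: 10:30-12:00, 15:30-16:30.
The longest is 10:30-12:00 at 90 minutes.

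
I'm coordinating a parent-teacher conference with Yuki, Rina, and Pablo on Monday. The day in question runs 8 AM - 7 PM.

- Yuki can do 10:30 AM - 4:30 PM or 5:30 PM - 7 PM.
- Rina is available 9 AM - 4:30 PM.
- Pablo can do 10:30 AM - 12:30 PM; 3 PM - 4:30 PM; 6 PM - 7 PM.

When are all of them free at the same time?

Yuki ∩ Rina: 10:30-16:30.
Yuki ∩ Rina ∩ Pablo: 10:30-12:30, 15:00-16:30.

10:30-12:30, 15:00-16:30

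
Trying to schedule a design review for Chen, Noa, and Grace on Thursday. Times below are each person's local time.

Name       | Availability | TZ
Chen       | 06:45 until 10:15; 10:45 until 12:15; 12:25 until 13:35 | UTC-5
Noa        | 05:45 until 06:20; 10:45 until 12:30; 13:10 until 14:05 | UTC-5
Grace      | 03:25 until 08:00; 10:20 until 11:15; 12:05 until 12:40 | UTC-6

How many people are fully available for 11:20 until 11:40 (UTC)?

1

Chen in UTC: 11:45-15:15, 15:45-17:15, 17:25-18:35 (add 5h to convert from UTC-5).
Noa in UTC: 10:45-11:20, 15:45-17:30, 18:10-19:05 (add 5h to convert from UTC-5).
Grace in UTC: 09:25-14:00, 16:20-17:15, 18:05-18:40 (add 6h to convert from UTC-6).
Grace can make the full 11:20-11:40 slot — that's 1.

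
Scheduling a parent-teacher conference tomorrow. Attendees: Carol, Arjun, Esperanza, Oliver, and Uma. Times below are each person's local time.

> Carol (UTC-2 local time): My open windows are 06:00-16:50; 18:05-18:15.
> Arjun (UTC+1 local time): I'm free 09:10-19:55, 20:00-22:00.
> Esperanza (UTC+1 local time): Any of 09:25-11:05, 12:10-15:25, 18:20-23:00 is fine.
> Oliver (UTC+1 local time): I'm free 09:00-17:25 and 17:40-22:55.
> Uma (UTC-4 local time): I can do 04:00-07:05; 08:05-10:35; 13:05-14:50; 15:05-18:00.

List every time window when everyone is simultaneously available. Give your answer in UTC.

08:25-10:05, 12:05-14:25, 17:20-18:50, 20:05-20:15

Carol in UTC: 08:00-18:50, 20:05-20:15 (add 2h to convert from UTC-2).
Arjun in UTC: 08:10-18:55, 19:00-21:00 (subtract 1h to convert from UTC+1).
Esperanza in UTC: 08:25-10:05, 11:10-14:25, 17:20-22:00 (subtract 1h to convert from UTC+1).
Oliver in UTC: 08:00-16:25, 16:40-21:55 (subtract 1h to convert from UTC+1).
Uma in UTC: 08:00-11:05, 12:05-14:35, 17:05-18:50, 19:05-22:00 (add 4h to convert from UTC-4).
Carol ∩ Arjun: 08:10-18:50, 20:05-20:15.
Carol ∩ Arjun ∩ Esperanza: 08:25-10:05, 11:10-14:25, 17:20-18:50, 20:05-20:15.
Carol ∩ Arjun ∩ Esperanza ∩ Oliver: 08:25-10:05, 11:10-14:25, 17:20-18:50, 20:05-20:15.
Carol ∩ Arjun ∩ Esperanza ∩ Oliver ∩ Uma: 08:25-10:05, 12:05-14:25, 17:20-18:50, 20:05-20:15.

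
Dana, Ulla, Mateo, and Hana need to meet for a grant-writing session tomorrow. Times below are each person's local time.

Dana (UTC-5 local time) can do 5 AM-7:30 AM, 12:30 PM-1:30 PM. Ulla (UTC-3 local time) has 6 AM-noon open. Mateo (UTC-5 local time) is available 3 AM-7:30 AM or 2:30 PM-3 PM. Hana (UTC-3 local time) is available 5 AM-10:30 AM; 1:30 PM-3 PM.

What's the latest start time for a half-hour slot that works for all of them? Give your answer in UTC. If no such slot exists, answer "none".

12:00

Dana in UTC: 10:00-12:30, 17:30-18:30 (add 5h to convert from UTC-5).
Ulla in UTC: 09:00-15:00 (add 3h to convert from UTC-3).
Mateo in UTC: 08:00-12:30, 19:30-20:00 (add 5h to convert from UTC-5).
Hana in UTC: 08:00-13:30, 16:30-18:00 (add 3h to convert from UTC-3).
Dana ∩ Ulla: 10:00-12:30.
Dana ∩ Ulla ∩ Mateo: 10:00-12:30.
Dana ∩ Ulla ∩ Mateo ∩ Hana: 10:00-12:30.
So the common availability across everyone is 10:00-12:30.
The last common window of at least 30 minutes is 10:00-12:30; a 30-minute meeting can start as late as 12:00 and still end by 12:30.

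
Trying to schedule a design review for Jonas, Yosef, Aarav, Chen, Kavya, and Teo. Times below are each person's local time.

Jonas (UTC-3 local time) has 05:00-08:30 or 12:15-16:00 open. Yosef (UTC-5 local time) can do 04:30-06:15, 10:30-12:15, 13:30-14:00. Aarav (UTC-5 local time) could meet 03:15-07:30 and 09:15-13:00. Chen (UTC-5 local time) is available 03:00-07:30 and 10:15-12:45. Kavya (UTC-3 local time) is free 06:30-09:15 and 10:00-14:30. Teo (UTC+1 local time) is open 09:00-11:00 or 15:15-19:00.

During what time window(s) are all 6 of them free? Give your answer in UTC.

09:30-10:00, 15:30-17:15

Jonas in UTC: 08:00-11:30, 15:15-19:00 (add 3h to convert from UTC-3).
Yosef in UTC: 09:30-11:15, 15:30-17:15, 18:30-19:00 (add 5h to convert from UTC-5).
Aarav in UTC: 08:15-12:30, 14:15-18:00 (add 5h to convert from UTC-5).
Chen in UTC: 08:00-12:30, 15:15-17:45 (add 5h to convert from UTC-5).
Kavya in UTC: 09:30-12:15, 13:00-17:30 (add 3h to convert from UTC-3).
Teo in UTC: 08:00-10:00, 14:15-18:00 (subtract 1h to convert from UTC+1).
Jonas ∩ Yosef: 09:30-11:15, 15:30-17:15, 18:30-19:00.
Jonas ∩ Yosef ∩ Aarav: 09:30-11:15, 15:30-17:15.
Jonas ∩ Yosef ∩ Aarav ∩ Chen: 09:30-11:15, 15:30-17:15.
Jonas ∩ Yosef ∩ Aarav ∩ Chen ∩ Kavya: 09:30-11:15, 15:30-17:15.
Jonas ∩ Yosef ∩ Aarav ∩ Chen ∩ Kavya ∩ Teo: 09:30-10:00, 15:30-17:15.
Those are the intersection windows.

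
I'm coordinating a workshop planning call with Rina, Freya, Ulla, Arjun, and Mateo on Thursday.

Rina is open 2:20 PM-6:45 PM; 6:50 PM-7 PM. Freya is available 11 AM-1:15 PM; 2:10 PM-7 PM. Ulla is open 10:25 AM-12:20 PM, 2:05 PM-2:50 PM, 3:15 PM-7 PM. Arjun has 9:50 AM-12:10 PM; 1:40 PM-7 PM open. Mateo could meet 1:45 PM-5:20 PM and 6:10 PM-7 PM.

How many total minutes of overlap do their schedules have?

Rina ∩ Freya: 14:20-18:45, 18:50-19:00.
Rina ∩ Freya ∩ Ulla: 14:20-14:50, 15:15-18:45, 18:50-19:00.
Rina ∩ Freya ∩ Ulla ∩ Arjun: 14:20-14:50, 15:15-18:45, 18:50-19:00.
Rina ∩ Freya ∩ Ulla ∩ Arjun ∩ Mateo: 14:20-14:50, 15:15-17:20, 18:10-18:45, 18:50-19:00.
So the common availability across everyone is 14:20-14:50, 15:15-17:20, 18:10-18:45, 18:50-19:00.
Summing the common windows: 30 + 125 + 35 + 10 = 200 minutes.

200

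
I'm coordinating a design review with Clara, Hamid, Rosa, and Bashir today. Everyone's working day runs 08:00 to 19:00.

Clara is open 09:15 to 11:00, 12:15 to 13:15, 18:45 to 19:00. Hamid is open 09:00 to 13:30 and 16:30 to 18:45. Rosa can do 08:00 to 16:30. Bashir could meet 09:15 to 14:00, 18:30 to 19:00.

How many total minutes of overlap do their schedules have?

Clara ∩ Hamid: 09:15-11:00, 12:15-13:15.
Clara ∩ Hamid ∩ Rosa: 09:15-11:00, 12:15-13:15.
Clara ∩ Hamid ∩ Rosa ∩ Bashir: 09:15-11:00, 12:15-13:15.
Summing the common windows: 105 + 60 = 165 minutes.

165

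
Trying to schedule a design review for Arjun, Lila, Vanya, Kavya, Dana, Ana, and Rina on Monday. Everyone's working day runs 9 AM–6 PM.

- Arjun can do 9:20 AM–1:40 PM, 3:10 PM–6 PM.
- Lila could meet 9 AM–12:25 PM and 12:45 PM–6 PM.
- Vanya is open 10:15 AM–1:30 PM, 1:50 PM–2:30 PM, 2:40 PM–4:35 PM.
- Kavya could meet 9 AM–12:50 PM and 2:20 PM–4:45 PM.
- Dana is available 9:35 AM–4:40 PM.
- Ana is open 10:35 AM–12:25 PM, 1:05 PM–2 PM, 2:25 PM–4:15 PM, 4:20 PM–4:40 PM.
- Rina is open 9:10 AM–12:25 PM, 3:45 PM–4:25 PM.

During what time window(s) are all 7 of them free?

Arjun ∩ Lila: 09:20-12:25, 12:45-13:40, 15:10-18:00.
Arjun ∩ Lila ∩ Vanya: 10:15-12:25, 12:45-13:30, 15:10-16:35.
Arjun ∩ Lila ∩ Vanya ∩ Kavya: 10:15-12:25, 12:45-12:50, 15:10-16:35.
Arjun ∩ Lila ∩ Vanya ∩ Kavya ∩ Dana: 10:15-12:25, 12:45-12:50, 15:10-16:35.
Arjun ∩ Lila ∩ Vanya ∩ Kavya ∩ Dana ∩ Ana: 10:35-12:25, 15:10-16:15, 16:20-16:35.
Arjun ∩ Lila ∩ Vanya ∩ Kavya ∩ Dana ∩ Ana ∩ Rina: 10:35-12:25, 15:45-16:15, 16:20-16:25.

10:35-12:25, 15:45-16:15, 16:20-16:25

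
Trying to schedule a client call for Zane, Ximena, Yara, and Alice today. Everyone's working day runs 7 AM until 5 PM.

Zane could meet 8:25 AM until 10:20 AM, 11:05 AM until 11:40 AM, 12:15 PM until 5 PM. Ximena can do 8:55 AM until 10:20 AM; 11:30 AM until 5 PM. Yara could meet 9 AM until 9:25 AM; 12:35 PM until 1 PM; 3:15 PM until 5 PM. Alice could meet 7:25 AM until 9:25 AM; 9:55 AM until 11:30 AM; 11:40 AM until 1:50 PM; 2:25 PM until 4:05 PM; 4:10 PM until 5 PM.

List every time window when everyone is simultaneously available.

Zane ∩ Ximena: 08:55-10:20, 11:30-11:40, 12:15-17:00.
Zane ∩ Ximena ∩ Yara: 09:00-09:25, 12:35-13:00, 15:15-17:00.
Zane ∩ Ximena ∩ Yara ∩ Alice: 09:00-09:25, 12:35-13:00, 15:15-16:05, 16:10-17:00.

09:00-09:25, 12:35-13:00, 15:15-16:05, 16:10-17:00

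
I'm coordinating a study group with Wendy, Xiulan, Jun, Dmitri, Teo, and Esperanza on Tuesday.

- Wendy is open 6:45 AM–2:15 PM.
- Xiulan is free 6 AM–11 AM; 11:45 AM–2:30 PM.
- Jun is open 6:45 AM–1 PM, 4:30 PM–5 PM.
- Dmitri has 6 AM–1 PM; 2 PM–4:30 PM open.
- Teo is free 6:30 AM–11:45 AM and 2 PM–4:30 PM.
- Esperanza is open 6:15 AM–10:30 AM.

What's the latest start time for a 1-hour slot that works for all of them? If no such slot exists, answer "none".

Wendy ∩ Xiulan: 06:45-11:00, 11:45-14:15.
Wendy ∩ Xiulan ∩ Jun: 06:45-11:00, 11:45-13:00.
Wendy ∩ Xiulan ∩ Jun ∩ Dmitri: 06:45-11:00, 11:45-13:00.
Wendy ∩ Xiulan ∩ Jun ∩ Dmitri ∩ Teo: 06:45-11:00.
Wendy ∩ Xiulan ∩ Jun ∩ Dmitri ∩ Teo ∩ Esperanza: 06:45-10:30.
The last common window of at least 60 minutes is 06:45-10:30; a 60-minute meeting can start as late as 09:30 and still end by 10:30.

09:30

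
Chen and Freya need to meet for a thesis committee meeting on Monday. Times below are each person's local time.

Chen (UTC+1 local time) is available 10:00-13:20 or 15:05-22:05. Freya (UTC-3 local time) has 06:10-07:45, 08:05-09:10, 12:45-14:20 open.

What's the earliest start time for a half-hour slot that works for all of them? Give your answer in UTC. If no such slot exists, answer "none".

Chen in UTC: 09:00-12:20, 14:05-21:05 (subtract 1h to convert from UTC+1).
Freya in UTC: 09:10-10:45, 11:05-12:10, 15:45-17:20 (add 3h to convert from UTC-3).
Chen ∩ Freya: 09:10-10:45, 11:05-12:10, 15:45-17:20.
The first common window of at least 30 minutes is 09:10-10:45, so the earliest start is 09:10.

09:10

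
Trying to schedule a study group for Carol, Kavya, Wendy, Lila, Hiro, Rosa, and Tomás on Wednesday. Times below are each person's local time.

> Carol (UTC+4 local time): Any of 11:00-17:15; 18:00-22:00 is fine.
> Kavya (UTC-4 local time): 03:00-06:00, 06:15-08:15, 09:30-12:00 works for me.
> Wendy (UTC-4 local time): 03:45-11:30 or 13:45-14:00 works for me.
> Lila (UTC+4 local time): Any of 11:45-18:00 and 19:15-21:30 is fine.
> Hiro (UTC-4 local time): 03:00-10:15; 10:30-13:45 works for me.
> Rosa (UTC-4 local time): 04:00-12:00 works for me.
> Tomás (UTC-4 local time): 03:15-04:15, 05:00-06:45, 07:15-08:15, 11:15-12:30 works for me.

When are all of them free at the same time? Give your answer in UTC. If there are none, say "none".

08:00-08:15, 09:00-10:00, 10:15-10:45, 11:15-12:15, 15:15-15:30

Carol in UTC: 07:00-13:15, 14:00-18:00 (subtract 4h to convert from UTC+4).
Kavya in UTC: 07:00-10:00, 10:15-12:15, 13:30-16:00 (add 4h to convert from UTC-4).
Wendy in UTC: 07:45-15:30, 17:45-18:00 (add 4h to convert from UTC-4).
Lila in UTC: 07:45-14:00, 15:15-17:30 (subtract 4h to convert from UTC+4).
Hiro in UTC: 07:00-14:15, 14:30-17:45 (add 4h to convert from UTC-4).
Rosa in UTC: 08:00-16:00 (add 4h to convert from UTC-4).
Tomás in UTC: 07:15-08:15, 09:00-10:45, 11:15-12:15, 15:15-16:30 (add 4h to convert from UTC-4).
Carol ∩ Kavya: 07:00-10:00, 10:15-12:15, 14:00-16:00.
Carol ∩ Kavya ∩ Wendy: 07:45-10:00, 10:15-12:15, 14:00-15:30.
Carol ∩ Kavya ∩ Wendy ∩ Lila: 07:45-10:00, 10:15-12:15, 15:15-15:30.
Carol ∩ Kavya ∩ Wendy ∩ Lila ∩ Hiro: 07:45-10:00, 10:15-12:15, 15:15-15:30.
Carol ∩ Kavya ∩ Wendy ∩ Lila ∩ Hiro ∩ Rosa: 08:00-10:00, 10:15-12:15, 15:15-15:30.
Carol ∩ Kavya ∩ Wendy ∩ Lila ∩ Hiro ∩ Rosa ∩ Tomás: 08:00-08:15, 09:00-10:00, 10:15-10:45, 11:15-12:15, 15:15-15:30.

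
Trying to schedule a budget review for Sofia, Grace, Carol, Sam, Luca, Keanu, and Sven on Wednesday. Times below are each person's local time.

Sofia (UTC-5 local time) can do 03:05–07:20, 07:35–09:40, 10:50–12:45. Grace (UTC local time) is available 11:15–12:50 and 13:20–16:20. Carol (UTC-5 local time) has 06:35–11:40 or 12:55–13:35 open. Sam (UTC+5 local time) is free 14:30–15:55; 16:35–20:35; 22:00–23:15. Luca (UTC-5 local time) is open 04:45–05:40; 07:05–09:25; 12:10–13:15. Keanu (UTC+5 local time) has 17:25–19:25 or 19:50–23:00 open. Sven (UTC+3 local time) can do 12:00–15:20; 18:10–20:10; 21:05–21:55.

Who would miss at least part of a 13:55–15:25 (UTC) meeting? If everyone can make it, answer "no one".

Sofia in UTC: 08:05-12:20, 12:35-14:40, 15:50-17:45 (add 5h to convert from UTC-5).
Grace in UTC: 11:15-12:50, 13:20-16:20.
Carol in UTC: 11:35-16:40, 17:55-18:35 (add 5h to convert from UTC-5).
Sam in UTC: 09:30-10:55, 11:35-15:35, 17:00-18:15 (subtract 5h to convert from UTC+5).
Luca in UTC: 09:45-10:40, 12:05-14:25, 17:10-18:15 (add 5h to convert from UTC-5).
Keanu in UTC: 12:25-14:25, 14:50-18:00 (subtract 5h to convert from UTC+5).
Sven in UTC: 09:00-12:20, 15:10-17:10, 18:05-18:55 (subtract 3h to convert from UTC+3).
Sofia: not fully free for 13:55-15:25. Grace: free for 13:55-15:25. Carol: free for 13:55-15:25. Sam: free for 13:55-15:25. Luca: not fully free for 13:55-15:25. Keanu: not fully free for 13:55-15:25. Sven: not fully free for 13:55-15:25.

Keanu, Luca, Sofia, Sven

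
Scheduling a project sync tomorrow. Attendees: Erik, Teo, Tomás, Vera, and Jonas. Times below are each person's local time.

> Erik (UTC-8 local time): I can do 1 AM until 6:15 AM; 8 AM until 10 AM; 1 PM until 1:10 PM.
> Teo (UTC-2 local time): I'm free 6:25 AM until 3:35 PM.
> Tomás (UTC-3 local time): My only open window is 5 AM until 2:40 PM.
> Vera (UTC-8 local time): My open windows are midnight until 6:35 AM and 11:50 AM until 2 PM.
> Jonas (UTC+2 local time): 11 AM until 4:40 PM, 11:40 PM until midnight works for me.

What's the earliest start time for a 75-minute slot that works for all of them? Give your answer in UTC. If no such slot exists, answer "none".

Erik in UTC: 09:00-14:15, 16:00-18:00, 21:00-21:10 (add 8h to convert from UTC-8).
Teo in UTC: 08:25-17:35 (add 2h to convert from UTC-2).
Tomás in UTC: 08:00-17:40 (add 3h to convert from UTC-3).
Vera in UTC: 08:00-14:35, 19:50-22:00 (add 8h to convert from UTC-8).
Jonas in UTC: 09:00-14:40, 21:40-22:00 (subtract 2h to convert from UTC+2).
Erik ∩ Teo: 09:00-14:15, 16:00-17:35.
Erik ∩ Teo ∩ Tomás: 09:00-14:15, 16:00-17:35.
Erik ∩ Teo ∩ Tomás ∩ Vera: 09:00-14:15.
Erik ∩ Teo ∩ Tomás ∩ Vera ∩ Jonas: 09:00-14:15.
So the common availability across everyone is 09:00-14:15.
The first common window of at least 75 minutes is 09:00-14:15, so the earliest start is 09:00.

09:00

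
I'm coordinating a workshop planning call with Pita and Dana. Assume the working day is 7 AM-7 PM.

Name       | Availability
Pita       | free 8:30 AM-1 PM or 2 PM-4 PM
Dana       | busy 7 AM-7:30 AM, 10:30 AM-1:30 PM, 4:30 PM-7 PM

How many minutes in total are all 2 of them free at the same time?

240

Pita free: 08:30-13:00, 14:00-16:00.
Dana free: 07:30-10:30, 13:30-16:30 (invert busy blocks within the working day).
Pita ∩ Dana: 08:30-10:30, 14:00-16:00.
Summing the common windows: 120 + 120 = 240 minutes.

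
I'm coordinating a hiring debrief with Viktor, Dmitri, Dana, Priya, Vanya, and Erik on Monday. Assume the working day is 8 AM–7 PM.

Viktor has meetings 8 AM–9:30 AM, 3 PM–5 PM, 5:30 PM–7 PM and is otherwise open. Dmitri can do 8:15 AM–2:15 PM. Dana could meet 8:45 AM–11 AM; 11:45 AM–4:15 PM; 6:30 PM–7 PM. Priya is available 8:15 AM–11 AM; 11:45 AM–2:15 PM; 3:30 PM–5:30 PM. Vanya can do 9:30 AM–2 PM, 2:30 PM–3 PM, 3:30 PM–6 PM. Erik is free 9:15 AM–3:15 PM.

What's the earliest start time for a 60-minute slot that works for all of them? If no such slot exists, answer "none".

Viktor free: 09:30-15:00, 17:00-17:30 (invert busy blocks within the working day).
Dmitri free: 08:15-14:15.
Dana free: 08:45-11:00, 11:45-16:15, 18:30-19:00.
Priya free: 08:15-11:00, 11:45-14:15, 15:30-17:30.
Vanya free: 09:30-14:00, 14:30-15:00, 15:30-18:00.
Erik free: 09:15-15:15.
Viktor ∩ Dmitri: 09:30-14:15.
Viktor ∩ Dmitri ∩ Dana: 09:30-11:00, 11:45-14:15.
Viktor ∩ Dmitri ∩ Dana ∩ Priya: 09:30-11:00, 11:45-14:15.
Viktor ∩ Dmitri ∩ Dana ∩ Priya ∩ Vanya: 09:30-11:00, 11:45-14:00.
Viktor ∩ Dmitri ∩ Dana ∩ Priya ∩ Vanya ∩ Erik: 09:30-11:00, 11:45-14:00.
So the common availability across everyone is 09:30-11:00, 11:45-14:00.
The first common window of at least 60 minutes is 09:30-11:00, so the earliest start is 09:30.

09:30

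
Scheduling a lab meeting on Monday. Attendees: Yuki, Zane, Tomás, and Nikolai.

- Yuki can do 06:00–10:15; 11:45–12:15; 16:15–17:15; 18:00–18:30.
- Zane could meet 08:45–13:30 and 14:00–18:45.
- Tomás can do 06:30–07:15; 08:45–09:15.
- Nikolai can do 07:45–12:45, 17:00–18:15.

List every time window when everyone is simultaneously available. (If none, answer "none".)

08:45-09:15

Yuki ∩ Zane: 08:45-10:15, 11:45-12:15, 16:15-17:15, 18:00-18:30.
Yuki ∩ Zane ∩ Tomás: 08:45-09:15.
Yuki ∩ Zane ∩ Tomás ∩ Nikolai: 08:45-09:15.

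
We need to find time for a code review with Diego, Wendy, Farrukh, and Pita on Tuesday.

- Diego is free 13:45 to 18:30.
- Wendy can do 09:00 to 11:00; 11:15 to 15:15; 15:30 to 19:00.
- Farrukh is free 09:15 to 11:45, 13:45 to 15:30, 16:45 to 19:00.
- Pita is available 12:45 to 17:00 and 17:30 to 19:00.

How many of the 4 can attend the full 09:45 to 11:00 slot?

Wendy and Farrukh can make the full 09:45-11:00 slot — that's 2.

2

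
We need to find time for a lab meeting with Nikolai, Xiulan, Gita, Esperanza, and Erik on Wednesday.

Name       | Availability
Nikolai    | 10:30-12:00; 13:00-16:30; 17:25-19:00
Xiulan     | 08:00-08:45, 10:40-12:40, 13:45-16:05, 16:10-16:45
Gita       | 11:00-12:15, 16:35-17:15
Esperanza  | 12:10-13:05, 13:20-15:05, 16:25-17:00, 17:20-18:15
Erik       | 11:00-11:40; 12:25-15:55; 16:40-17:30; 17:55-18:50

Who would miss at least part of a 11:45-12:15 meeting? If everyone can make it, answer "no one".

Erik, Esperanza, Nikolai

Nikolai: not fully free for 11:45-12:15. Xiulan: free for 11:45-12:15. Gita: free for 11:45-12:15. Esperanza: not fully free for 11:45-12:15. Erik: not fully free for 11:45-12:15.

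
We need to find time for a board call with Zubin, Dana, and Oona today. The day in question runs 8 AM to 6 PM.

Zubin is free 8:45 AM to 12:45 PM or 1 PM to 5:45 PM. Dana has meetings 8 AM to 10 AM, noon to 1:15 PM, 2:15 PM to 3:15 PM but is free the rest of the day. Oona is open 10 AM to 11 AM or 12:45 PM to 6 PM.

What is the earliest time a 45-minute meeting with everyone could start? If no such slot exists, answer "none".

10:00

Zubin free: 08:45-12:45, 13:00-17:45.
Dana free: 10:00-12:00, 13:15-14:15, 15:15-18:00 (invert busy blocks within the working day).
Oona free: 10:00-11:00, 12:45-18:00.
Zubin ∩ Dana: 10:00-12:00, 13:15-14:15, 15:15-17:45.
Zubin ∩ Dana ∩ Oona: 10:00-11:00, 13:15-14:15, 15:15-17:45.
Those are the intersection windows.
The first common window of at least 45 minutes is 10:00-11:00, so the earliest start is 10:00.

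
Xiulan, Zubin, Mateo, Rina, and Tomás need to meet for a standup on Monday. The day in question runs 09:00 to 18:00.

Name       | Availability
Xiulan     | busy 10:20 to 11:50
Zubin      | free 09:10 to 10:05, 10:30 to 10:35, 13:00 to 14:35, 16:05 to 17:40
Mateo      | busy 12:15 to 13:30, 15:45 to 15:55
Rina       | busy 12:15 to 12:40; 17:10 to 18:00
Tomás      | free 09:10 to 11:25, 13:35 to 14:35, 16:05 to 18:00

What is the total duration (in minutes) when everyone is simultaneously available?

Xiulan free: 09:00-10:20, 11:50-18:00 (invert busy blocks within the working day).
Zubin free: 09:10-10:05, 10:30-10:35, 13:00-14:35, 16:05-17:40.
Mateo free: 09:00-12:15, 13:30-15:45, 15:55-18:00 (invert busy blocks within the working day).
Rina free: 09:00-12:15, 12:40-17:10 (invert busy blocks within the working day).
Tomás free: 09:10-11:25, 13:35-14:35, 16:05-18:00.
Xiulan ∩ Zubin: 09:10-10:05, 13:00-14:35, 16:05-17:40.
Xiulan ∩ Zubin ∩ Mateo: 09:10-10:05, 13:30-14:35, 16:05-17:40.
Xiulan ∩ Zubin ∩ Mateo ∩ Rina: 09:10-10:05, 13:30-14:35, 16:05-17:10.
Xiulan ∩ Zubin ∩ Mateo ∩ Rina ∩ Tomás: 09:10-10:05, 13:35-14:35, 16:05-17:10.
Summing the common windows: 55 + 60 + 65 = 180 minutes.

180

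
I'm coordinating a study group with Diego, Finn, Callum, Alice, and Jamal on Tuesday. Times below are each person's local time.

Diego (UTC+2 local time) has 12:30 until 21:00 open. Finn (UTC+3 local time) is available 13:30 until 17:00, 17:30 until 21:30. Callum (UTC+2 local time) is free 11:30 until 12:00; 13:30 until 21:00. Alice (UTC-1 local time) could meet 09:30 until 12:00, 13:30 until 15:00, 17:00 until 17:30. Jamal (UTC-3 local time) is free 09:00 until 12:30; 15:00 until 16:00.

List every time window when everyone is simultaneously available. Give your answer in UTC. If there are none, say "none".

Diego in UTC: 10:30-19:00 (subtract 2h to convert from UTC+2).
Finn in UTC: 10:30-14:00, 14:30-18:30 (subtract 3h to convert from UTC+3).
Callum in UTC: 09:30-10:00, 11:30-19:00 (subtract 2h to convert from UTC+2).
Alice in UTC: 10:30-13:00, 14:30-16:00, 18:00-18:30 (add 1h to convert from UTC-1).
Jamal in UTC: 12:00-15:30, 18:00-19:00 (add 3h to convert from UTC-3).
Diego ∩ Finn: 10:30-14:00, 14:30-18:30.
Diego ∩ Finn ∩ Callum: 11:30-14:00, 14:30-18:30.
Diego ∩ Finn ∩ Callum ∩ Alice: 11:30-13:00, 14:30-16:00, 18:00-18:30.
Diego ∩ Finn ∩ Callum ∩ Alice ∩ Jamal: 12:00-13:00, 14:30-15:30, 18:00-18:30.
Those are the intersection windows.

12:00-13:00, 14:30-15:30, 18:00-18:30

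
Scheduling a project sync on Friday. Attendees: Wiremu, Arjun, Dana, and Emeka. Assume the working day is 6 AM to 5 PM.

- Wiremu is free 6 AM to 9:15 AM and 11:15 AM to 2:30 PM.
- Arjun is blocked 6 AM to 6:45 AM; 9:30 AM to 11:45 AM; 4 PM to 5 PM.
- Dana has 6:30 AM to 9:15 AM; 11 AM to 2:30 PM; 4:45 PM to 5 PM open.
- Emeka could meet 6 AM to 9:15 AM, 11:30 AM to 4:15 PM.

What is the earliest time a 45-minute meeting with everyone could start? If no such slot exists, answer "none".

Wiremu free: 06:00-09:15, 11:15-14:30.
Arjun free: 06:45-09:30, 11:45-16:00 (invert busy blocks within the working day).
Dana free: 06:30-09:15, 11:00-14:30, 16:45-17:00.
Emeka free: 06:00-09:15, 11:30-16:15.
Wiremu ∩ Arjun: 06:45-09:15, 11:45-14:30.
Wiremu ∩ Arjun ∩ Dana: 06:45-09:15, 11:45-14:30.
Wiremu ∩ Arjun ∩ Dana ∩ Emeka: 06:45-09:15, 11:45-14:30.
The first common window of at least 45 minutes is 06:45-09:15, so the earliest start is 06:45.

06:45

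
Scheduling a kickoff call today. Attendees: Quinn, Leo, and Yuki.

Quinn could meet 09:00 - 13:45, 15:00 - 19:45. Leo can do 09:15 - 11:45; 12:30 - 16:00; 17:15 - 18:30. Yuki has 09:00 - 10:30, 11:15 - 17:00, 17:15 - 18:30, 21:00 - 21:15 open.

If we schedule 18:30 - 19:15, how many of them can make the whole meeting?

1

Quinn can make the full 18:30-19:15 slot — that's 1.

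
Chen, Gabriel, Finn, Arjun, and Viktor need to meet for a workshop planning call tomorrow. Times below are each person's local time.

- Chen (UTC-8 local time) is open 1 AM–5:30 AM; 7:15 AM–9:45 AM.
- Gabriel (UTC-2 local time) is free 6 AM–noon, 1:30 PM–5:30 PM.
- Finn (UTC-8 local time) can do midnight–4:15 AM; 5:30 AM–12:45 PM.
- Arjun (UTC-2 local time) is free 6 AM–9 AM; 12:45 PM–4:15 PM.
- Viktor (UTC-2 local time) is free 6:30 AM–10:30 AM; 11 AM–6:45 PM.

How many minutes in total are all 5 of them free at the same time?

255

Chen in UTC: 09:00-13:30, 15:15-17:45 (add 8h to convert from UTC-8).
Gabriel in UTC: 08:00-14:00, 15:30-19:30 (add 2h to convert from UTC-2).
Finn in UTC: 08:00-12:15, 13:30-20:45 (add 8h to convert from UTC-8).
Arjun in UTC: 08:00-11:00, 14:45-18:15 (add 2h to convert from UTC-2).
Viktor in UTC: 08:30-12:30, 13:00-20:45 (add 2h to convert from UTC-2).
Chen ∩ Gabriel: 09:00-13:30, 15:30-17:45.
Chen ∩ Gabriel ∩ Finn: 09:00-12:15, 15:30-17:45.
Chen ∩ Gabriel ∩ Finn ∩ Arjun: 09:00-11:00, 15:30-17:45.
Chen ∩ Gabriel ∩ Finn ∩ Arjun ∩ Viktor: 09:00-11:00, 15:30-17:45.
Summing the common windows: 120 + 135 = 255 minutes.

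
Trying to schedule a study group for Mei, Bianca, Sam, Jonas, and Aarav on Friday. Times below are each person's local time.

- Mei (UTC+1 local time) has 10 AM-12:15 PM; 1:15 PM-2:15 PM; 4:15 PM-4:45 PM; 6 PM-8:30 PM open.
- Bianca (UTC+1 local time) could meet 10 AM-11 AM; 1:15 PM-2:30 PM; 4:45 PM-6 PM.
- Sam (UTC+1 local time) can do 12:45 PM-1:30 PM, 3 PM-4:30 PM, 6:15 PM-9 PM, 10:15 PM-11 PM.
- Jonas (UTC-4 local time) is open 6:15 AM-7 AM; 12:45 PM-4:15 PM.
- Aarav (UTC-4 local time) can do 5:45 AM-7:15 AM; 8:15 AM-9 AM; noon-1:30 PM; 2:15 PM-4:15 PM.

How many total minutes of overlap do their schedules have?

Mei in UTC: 09:00-11:15, 12:15-13:15, 15:15-15:45, 17:00-19:30 (subtract 1h to convert from UTC+1).
Bianca in UTC: 09:00-10:00, 12:15-13:30, 15:45-17:00 (subtract 1h to convert from UTC+1).
Sam in UTC: 11:45-12:30, 14:00-15:30, 17:15-20:00, 21:15-22:00 (subtract 1h to convert from UTC+1).
Jonas in UTC: 10:15-11:00, 16:45-20:15 (add 4h to convert from UTC-4).
Aarav in UTC: 09:45-11:15, 12:15-13:00, 16:00-17:30, 18:15-20:15 (add 4h to convert from UTC-4).
Mei ∩ Bianca: 09:00-10:00, 12:15-13:15.
Mei ∩ Bianca ∩ Sam: 12:15-12:30.
Mei ∩ Bianca ∩ Sam ∩ Jonas: ∅.
Mei ∩ Bianca ∩ Sam ∩ Jonas ∩ Aarav: ∅.
There is no time when everyone is free.
There is no common window, so the total is 0 minutes.

0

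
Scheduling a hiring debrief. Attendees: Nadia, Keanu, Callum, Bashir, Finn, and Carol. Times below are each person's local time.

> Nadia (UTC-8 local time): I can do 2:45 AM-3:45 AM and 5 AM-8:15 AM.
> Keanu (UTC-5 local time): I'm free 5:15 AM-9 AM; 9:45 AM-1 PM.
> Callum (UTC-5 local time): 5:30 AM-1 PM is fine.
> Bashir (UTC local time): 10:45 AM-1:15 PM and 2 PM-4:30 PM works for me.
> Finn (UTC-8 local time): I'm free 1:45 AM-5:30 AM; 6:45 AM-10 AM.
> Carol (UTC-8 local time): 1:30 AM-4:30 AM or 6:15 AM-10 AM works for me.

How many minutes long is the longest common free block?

Nadia in UTC: 10:45-11:45, 13:00-16:15 (add 8h to convert from UTC-8).
Keanu in UTC: 10:15-14:00, 14:45-18:00 (add 5h to convert from UTC-5).
Callum in UTC: 10:30-18:00 (add 5h to convert from UTC-5).
Bashir in UTC: 10:45-13:15, 14:00-16:30.
Finn in UTC: 09:45-13:30, 14:45-18:00 (add 8h to convert from UTC-8).
Carol in UTC: 09:30-12:30, 14:15-18:00 (add 8h to convert from UTC-8).
Nadia ∩ Keanu: 10:45-11:45, 13:00-14:00, 14:45-16:15.
Nadia ∩ Keanu ∩ Callum: 10:45-11:45, 13:00-14:00, 14:45-16:15.
Nadia ∩ Keanu ∩ Callum ∩ Bashir: 10:45-11:45, 13:00-13:15, 14:45-16:15.
Nadia ∩ Keanu ∩ Callum ∩ Bashir ∩ Finn: 10:45-11:45, 13:00-13:15, 14:45-16:15.
Nadia ∩ Keanu ∩ Callum ∩ Bashir ∩ Finn ∩ Carol: 10:45-11:45, 14:45-16:15.
The longest is 14:45-16:15 at 90 minutes.

90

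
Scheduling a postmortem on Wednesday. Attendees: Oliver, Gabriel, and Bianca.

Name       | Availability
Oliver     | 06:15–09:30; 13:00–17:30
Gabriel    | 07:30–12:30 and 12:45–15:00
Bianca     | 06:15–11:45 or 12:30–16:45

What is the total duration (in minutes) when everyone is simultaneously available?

Oliver ∩ Gabriel: 07:30-09:30, 13:00-15:00.
Oliver ∩ Gabriel ∩ Bianca: 07:30-09:30, 13:00-15:00.
Summing the common windows: 120 + 120 = 240 minutes.

240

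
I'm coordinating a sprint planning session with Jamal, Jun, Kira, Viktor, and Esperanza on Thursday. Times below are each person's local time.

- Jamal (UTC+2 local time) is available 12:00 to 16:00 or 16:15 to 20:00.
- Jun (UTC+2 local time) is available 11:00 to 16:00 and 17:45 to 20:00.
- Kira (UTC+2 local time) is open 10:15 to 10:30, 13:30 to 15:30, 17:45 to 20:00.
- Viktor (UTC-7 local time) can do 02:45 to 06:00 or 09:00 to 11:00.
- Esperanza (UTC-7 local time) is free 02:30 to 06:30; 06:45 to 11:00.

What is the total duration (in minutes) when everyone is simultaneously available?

210

Jamal in UTC: 10:00-14:00, 14:15-18:00 (subtract 2h to convert from UTC+2).
Jun in UTC: 09:00-14:00, 15:45-18:00 (subtract 2h to convert from UTC+2).
Kira in UTC: 08:15-08:30, 11:30-13:30, 15:45-18:00 (subtract 2h to convert from UTC+2).
Viktor in UTC: 09:45-13:00, 16:00-18:00 (add 7h to convert from UTC-7).
Esperanza in UTC: 09:30-13:30, 13:45-18:00 (add 7h to convert from UTC-7).
Jamal ∩ Jun: 10:00-14:00, 15:45-18:00.
Jamal ∩ Jun ∩ Kira: 11:30-13:30, 15:45-18:00.
Jamal ∩ Jun ∩ Kira ∩ Viktor: 11:30-13:00, 16:00-18:00.
Jamal ∩ Jun ∩ Kira ∩ Viktor ∩ Esperanza: 11:30-13:00, 16:00-18:00.
Those are the intersection windows.
Summing the common windows: 90 + 120 = 210 minutes.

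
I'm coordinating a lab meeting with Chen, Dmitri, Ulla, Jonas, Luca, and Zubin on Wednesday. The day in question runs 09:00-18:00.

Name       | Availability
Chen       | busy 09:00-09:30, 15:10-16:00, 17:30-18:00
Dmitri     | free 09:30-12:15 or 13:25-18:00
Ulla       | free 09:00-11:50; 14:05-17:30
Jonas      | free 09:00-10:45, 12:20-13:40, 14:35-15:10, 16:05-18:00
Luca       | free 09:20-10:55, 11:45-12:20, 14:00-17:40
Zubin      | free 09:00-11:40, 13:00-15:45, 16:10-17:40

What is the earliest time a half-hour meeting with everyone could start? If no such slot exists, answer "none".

09:30

Chen free: 09:30-15:10, 16:00-17:30 (invert busy blocks within the working day).
Dmitri free: 09:30-12:15, 13:25-18:00.
Ulla free: 09:00-11:50, 14:05-17:30.
Jonas free: 09:00-10:45, 12:20-13:40, 14:35-15:10, 16:05-18:00.
Luca free: 09:20-10:55, 11:45-12:20, 14:00-17:40.
Zubin free: 09:00-11:40, 13:00-15:45, 16:10-17:40.
Chen ∩ Dmitri: 09:30-12:15, 13:25-15:10, 16:00-17:30.
Chen ∩ Dmitri ∩ Ulla: 09:30-11:50, 14:05-15:10, 16:00-17:30.
Chen ∩ Dmitri ∩ Ulla ∩ Jonas: 09:30-10:45, 14:35-15:10, 16:05-17:30.
Chen ∩ Dmitri ∩ Ulla ∩ Jonas ∩ Luca: 09:30-10:45, 14:35-15:10, 16:05-17:30.
Chen ∩ Dmitri ∩ Ulla ∩ Jonas ∩ Luca ∩ Zubin: 09:30-10:45, 14:35-15:10, 16:10-17:30.
The first common window of at least 30 minutes is 09:30-10:45, so the earliest start is 09:30.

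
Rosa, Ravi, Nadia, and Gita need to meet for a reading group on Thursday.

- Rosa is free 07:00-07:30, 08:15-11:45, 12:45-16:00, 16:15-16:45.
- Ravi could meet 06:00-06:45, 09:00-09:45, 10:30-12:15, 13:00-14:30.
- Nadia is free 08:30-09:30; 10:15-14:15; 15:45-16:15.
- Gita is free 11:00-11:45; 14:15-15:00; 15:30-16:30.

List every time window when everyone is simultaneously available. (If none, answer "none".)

Rosa ∩ Ravi: 09:00-09:45, 10:30-11:45, 13:00-14:30.
Rosa ∩ Ravi ∩ Nadia: 09:00-09:30, 10:30-11:45, 13:00-14:15.
Rosa ∩ Ravi ∩ Nadia ∩ Gita: 11:00-11:45.

11:00-11:45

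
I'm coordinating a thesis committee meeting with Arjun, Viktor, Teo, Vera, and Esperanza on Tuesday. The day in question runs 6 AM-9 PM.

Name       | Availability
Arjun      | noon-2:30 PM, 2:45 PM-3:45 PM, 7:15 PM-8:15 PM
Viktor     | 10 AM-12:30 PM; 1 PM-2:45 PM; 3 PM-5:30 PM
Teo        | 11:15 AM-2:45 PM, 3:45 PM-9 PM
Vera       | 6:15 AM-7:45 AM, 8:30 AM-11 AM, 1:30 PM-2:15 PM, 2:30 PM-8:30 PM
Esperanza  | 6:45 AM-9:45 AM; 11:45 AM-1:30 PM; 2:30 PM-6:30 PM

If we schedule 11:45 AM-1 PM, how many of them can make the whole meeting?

Teo and Esperanza can make the full 11:45-13:00 slot — that's 2.

2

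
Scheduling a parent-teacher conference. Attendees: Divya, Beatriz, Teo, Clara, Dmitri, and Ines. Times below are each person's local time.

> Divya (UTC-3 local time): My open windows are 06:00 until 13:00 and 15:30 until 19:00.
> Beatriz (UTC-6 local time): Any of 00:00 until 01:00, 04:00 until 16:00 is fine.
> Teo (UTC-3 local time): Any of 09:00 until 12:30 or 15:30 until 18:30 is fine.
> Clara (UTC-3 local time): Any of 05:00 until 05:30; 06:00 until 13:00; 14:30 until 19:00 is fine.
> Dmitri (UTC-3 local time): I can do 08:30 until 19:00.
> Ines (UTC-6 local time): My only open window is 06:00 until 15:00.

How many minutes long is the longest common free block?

210

Divya in UTC: 09:00-16:00, 18:30-22:00 (add 3h to convert from UTC-3).
Beatriz in UTC: 06:00-07:00, 10:00-22:00 (add 6h to convert from UTC-6).
Teo in UTC: 12:00-15:30, 18:30-21:30 (add 3h to convert from UTC-3).
Clara in UTC: 08:00-08:30, 09:00-16:00, 17:30-22:00 (add 3h to convert from UTC-3).
Dmitri in UTC: 11:30-22:00 (add 3h to convert from UTC-3).
Ines in UTC: 12:00-21:00 (add 6h to convert from UTC-6).
Divya ∩ Beatriz: 10:00-16:00, 18:30-22:00.
Divya ∩ Beatriz ∩ Teo: 12:00-15:30, 18:30-21:30.
Divya ∩ Beatriz ∩ Teo ∩ Clara: 12:00-15:30, 18:30-21:30.
Divya ∩ Beatriz ∩ Teo ∩ Clara ∩ Dmitri: 12:00-15:30, 18:30-21:30.
Divya ∩ Beatriz ∩ Teo ∩ Clara ∩ Dmitri ∩ Ines: 12:00-15:30, 18:30-21:00.
Those are the intersection windows.
The longest is 12:00-15:30 at 210 minutes.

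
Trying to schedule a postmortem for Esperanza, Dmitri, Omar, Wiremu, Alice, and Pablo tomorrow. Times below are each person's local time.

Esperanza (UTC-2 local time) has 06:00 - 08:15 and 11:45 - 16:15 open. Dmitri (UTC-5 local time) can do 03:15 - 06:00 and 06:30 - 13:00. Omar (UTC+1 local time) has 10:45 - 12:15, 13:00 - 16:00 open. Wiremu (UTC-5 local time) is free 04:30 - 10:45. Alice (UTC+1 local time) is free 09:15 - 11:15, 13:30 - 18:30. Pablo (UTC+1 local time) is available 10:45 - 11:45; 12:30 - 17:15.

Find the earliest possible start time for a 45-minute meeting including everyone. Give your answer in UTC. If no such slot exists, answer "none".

Esperanza in UTC: 08:00-10:15, 13:45-18:15 (add 2h to convert from UTC-2).
Dmitri in UTC: 08:15-11:00, 11:30-18:00 (add 5h to convert from UTC-5).
Omar in UTC: 09:45-11:15, 12:00-15:00 (subtract 1h to convert from UTC+1).
Wiremu in UTC: 09:30-15:45 (add 5h to convert from UTC-5).
Alice in UTC: 08:15-10:15, 12:30-17:30 (subtract 1h to convert from UTC+1).
Pablo in UTC: 09:45-10:45, 11:30-16:15 (subtract 1h to convert from UTC+1).
Esperanza ∩ Dmitri: 08:15-10:15, 13:45-18:00.
Esperanza ∩ Dmitri ∩ Omar: 09:45-10:15, 13:45-15:00.
Esperanza ∩ Dmitri ∩ Omar ∩ Wiremu: 09:45-10:15, 13:45-15:00.
Esperanza ∩ Dmitri ∩ Omar ∩ Wiremu ∩ Alice: 09:45-10:15, 13:45-15:00.
Esperanza ∩ Dmitri ∩ Omar ∩ Wiremu ∩ Alice ∩ Pablo: 09:45-10:15, 13:45-15:00.
The first common window of at least 45 minutes is 13:45-15:00, so the earliest start is 13:45.

13:45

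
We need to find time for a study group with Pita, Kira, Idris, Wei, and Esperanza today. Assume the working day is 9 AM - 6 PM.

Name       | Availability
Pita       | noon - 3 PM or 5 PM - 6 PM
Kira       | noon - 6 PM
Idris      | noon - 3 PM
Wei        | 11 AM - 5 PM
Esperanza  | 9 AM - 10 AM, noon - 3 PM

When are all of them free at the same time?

Pita ∩ Kira: 12:00-15:00, 17:00-18:00.
Pita ∩ Kira ∩ Idris: 12:00-15:00.
Pita ∩ Kira ∩ Idris ∩ Wei: 12:00-15:00.
Pita ∩ Kira ∩ Idris ∩ Wei ∩ Esperanza: 12:00-15:00.

12:00-15:00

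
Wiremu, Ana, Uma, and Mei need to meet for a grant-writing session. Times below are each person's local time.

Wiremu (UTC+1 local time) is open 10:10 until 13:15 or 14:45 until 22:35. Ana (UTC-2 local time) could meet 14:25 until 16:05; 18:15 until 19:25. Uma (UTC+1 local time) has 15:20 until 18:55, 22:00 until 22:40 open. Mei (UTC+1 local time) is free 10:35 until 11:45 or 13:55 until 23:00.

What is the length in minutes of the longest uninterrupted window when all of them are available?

Wiremu in UTC: 09:10-12:15, 13:45-21:35 (subtract 1h to convert from UTC+1).
Ana in UTC: 16:25-18:05, 20:15-21:25 (add 2h to convert from UTC-2).
Uma in UTC: 14:20-17:55, 21:00-21:40 (subtract 1h to convert from UTC+1).
Mei in UTC: 09:35-10:45, 12:55-22:00 (subtract 1h to convert from UTC+1).
Wiremu ∩ Ana: 16:25-18:05, 20:15-21:25.
Wiremu ∩ Ana ∩ Uma: 16:25-17:55, 21:00-21:25.
Wiremu ∩ Ana ∩ Uma ∩ Mei: 16:25-17:55, 21:00-21:25.
The longest is 16:25-17:55 at 90 minutes.

90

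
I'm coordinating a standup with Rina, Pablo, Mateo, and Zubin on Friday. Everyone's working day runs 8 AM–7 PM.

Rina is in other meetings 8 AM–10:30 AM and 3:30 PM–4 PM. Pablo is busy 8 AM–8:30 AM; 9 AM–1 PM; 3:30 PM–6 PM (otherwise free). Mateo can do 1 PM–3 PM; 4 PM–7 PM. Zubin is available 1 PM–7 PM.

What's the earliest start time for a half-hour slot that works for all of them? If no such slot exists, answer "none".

Rina free: 10:30-15:30, 16:00-19:00 (invert busy blocks within the working day).
Pablo free: 08:30-09:00, 13:00-15:30, 18:00-19:00 (invert busy blocks within the working day).
Mateo free: 13:00-15:00, 16:00-19:00.
Zubin free: 13:00-19:00.
Rina ∩ Pablo: 13:00-15:30, 18:00-19:00.
Rina ∩ Pablo ∩ Mateo: 13:00-15:00, 18:00-19:00.
Rina ∩ Pablo ∩ Mateo ∩ Zubin: 13:00-15:00, 18:00-19:00.
So the common availability across everyone is 13:00-15:00, 18:00-19:00.
The first common window of at least 30 minutes is 13:00-15:00, so the earliest start is 13:00.

13:00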